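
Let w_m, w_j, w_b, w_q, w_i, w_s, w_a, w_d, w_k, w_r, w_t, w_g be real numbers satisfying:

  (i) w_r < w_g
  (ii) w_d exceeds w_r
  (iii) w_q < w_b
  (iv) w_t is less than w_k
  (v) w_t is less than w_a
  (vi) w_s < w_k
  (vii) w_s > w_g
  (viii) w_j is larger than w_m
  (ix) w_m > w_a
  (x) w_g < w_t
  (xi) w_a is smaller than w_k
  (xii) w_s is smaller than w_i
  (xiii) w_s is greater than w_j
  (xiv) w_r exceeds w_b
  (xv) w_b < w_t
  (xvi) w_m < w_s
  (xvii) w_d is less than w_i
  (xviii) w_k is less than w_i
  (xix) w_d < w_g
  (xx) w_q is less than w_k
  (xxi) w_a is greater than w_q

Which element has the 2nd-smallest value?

w_b

Piecing the relations together gives one ordering: w_q < w_b < w_r < w_d < w_g < w_t < w_a < w_m < w_j < w_s < w_k < w_i.
The 2nd smallest is w_b.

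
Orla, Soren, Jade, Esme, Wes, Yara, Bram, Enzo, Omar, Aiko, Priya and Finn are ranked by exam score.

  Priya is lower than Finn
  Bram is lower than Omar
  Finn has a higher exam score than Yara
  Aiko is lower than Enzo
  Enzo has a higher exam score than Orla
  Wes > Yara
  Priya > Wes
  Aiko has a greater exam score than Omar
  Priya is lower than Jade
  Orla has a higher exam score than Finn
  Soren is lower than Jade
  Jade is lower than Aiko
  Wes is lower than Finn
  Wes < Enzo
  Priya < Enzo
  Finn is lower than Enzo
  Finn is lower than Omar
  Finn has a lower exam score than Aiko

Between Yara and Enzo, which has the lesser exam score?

Yara

The relevant relations are Yara < Wes; Wes < Priya; Priya < Jade; Jade < Aiko; Aiko < Enzo.
Chaining these gives Yara < Wes < Priya < Jade < Aiko < Enzo.
So Yara < Enzo; Yara is the lower of the two.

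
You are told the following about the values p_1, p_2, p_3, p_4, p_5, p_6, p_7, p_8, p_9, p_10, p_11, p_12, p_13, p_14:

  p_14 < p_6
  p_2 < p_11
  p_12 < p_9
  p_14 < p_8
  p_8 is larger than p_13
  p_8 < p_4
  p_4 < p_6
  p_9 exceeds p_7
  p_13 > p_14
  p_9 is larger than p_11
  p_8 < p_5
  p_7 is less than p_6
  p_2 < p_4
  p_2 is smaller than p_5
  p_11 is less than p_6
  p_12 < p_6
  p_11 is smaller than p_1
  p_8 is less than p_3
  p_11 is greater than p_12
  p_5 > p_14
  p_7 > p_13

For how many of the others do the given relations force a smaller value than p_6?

From p_6 the given relations immediately reach p_14, p_7, p_12, p_11, p_4.
From those, p_2, p_13, p_8 — 8 in total.
Nothing else is reachable below p_6; 8 in all.

8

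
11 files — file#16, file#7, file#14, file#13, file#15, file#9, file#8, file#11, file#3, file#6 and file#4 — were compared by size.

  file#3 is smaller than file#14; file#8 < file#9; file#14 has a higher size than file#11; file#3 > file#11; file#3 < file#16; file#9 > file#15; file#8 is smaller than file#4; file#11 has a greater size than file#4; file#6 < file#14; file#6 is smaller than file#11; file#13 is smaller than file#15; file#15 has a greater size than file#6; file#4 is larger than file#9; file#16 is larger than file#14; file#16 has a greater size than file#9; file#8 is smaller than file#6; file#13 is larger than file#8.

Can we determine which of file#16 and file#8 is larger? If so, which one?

file#16

Link the given pairs in sequence: file#8 < file#13; file#13 < file#15; file#15 < file#9; file#9 < file#4; file#4 < file#11; file#11 < file#3; file#3 < file#16.
Together: file#8 < file#13 < file#15 < file#9 < file#4 < file#11 < file#3 < file#16.
So file#16 is larger.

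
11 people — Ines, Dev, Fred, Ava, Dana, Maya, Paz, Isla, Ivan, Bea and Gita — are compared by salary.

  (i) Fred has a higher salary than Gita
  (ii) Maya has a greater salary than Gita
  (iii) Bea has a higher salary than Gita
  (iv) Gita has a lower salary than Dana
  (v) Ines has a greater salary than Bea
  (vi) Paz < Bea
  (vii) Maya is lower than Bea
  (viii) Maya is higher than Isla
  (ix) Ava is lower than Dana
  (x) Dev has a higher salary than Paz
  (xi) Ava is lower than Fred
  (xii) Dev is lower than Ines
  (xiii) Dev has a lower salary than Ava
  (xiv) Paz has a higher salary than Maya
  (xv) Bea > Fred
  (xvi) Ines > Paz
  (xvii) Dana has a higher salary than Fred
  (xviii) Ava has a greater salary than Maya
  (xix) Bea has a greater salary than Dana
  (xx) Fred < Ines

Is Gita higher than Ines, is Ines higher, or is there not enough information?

Ines

Gita < Maya < Paz < Dev < Ava < Fred < Dana < Bea < Ines, by transitivity through Maya, Paz, Dev, Ava, Fred, Dana, Bea.
So Ines is higher.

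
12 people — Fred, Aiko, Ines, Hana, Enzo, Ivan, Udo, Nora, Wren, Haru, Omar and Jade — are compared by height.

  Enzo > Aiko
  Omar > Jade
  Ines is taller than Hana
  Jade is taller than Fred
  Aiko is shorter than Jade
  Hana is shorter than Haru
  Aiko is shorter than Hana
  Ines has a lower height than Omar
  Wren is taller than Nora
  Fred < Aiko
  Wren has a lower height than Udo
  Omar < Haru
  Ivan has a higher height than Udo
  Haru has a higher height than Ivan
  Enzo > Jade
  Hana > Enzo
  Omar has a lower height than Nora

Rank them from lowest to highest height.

Fred < Aiko < Jade < Enzo < Hana < Ines < Omar < Nora < Wren < Udo < Ivan < Haru

Each adjacent pair is fixed by a given relation: Fred < Aiko; Aiko < Jade; Jade < Enzo; Enzo < Hana; Hana < Ines; Ines < Omar; Omar < Nora; Nora < Wren; Wren < Udo; Udo < Ivan; Ivan < Haru. Chaining them end to end gives the full order.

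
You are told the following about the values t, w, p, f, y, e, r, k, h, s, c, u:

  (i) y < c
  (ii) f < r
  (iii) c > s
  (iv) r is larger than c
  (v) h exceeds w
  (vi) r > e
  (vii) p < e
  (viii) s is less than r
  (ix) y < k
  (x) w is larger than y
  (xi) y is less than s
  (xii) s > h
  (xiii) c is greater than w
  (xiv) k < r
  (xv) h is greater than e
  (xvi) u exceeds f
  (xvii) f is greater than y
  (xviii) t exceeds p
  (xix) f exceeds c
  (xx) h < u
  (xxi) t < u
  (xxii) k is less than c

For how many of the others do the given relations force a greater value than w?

From w the given relations immediately reach h, c.
From those, s, f, u, r — 6 in total.
No other element is forced above w by the given relations, so the count is 6.

6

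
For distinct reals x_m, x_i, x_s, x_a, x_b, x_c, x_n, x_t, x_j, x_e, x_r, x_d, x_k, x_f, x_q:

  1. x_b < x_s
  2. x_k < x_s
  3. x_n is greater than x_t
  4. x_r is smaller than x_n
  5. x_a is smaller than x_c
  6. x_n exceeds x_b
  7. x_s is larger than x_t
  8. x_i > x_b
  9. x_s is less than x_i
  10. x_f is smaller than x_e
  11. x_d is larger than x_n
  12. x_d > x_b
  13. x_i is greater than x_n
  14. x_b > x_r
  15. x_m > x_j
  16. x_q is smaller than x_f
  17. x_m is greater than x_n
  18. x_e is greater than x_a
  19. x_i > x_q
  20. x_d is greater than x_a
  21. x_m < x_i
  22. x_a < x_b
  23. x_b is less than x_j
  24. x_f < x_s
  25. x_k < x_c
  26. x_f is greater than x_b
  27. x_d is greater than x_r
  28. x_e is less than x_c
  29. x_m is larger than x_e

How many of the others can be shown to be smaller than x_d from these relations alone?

5

Directly below x_d: x_a, x_r, x_b, x_n.
One step further: x_t (5 so far).
Nothing else is reachable below x_d; 5 in all.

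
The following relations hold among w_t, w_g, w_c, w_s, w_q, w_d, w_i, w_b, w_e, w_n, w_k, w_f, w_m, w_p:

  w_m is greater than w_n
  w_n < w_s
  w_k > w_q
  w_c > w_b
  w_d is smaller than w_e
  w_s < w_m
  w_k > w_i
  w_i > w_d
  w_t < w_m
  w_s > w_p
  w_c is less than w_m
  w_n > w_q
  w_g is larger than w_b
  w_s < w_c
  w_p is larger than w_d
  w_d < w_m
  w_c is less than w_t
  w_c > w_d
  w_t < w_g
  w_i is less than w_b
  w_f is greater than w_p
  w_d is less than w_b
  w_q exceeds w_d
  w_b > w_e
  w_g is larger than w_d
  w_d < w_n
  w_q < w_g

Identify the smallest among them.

w_d

w_p is not least since w_d < w_p; w_q is not least since w_d < w_q; w_e is not least since w_d < w_e; w_i is not least since w_d < w_i; w_b is not least since w_d < w_b; w_f is not least since w_p < w_f; w_n is not least since w_d < w_n; w_s is not least since w_p < w_s; w_c is not least since w_s < w_c; w_t is not least since w_c < w_t; w_m is not least since w_c < w_m; w_g is not least since w_t < w_g; w_k is not least since w_q < w_k.
Only w_d has nothing below it, so w_d is the smallest.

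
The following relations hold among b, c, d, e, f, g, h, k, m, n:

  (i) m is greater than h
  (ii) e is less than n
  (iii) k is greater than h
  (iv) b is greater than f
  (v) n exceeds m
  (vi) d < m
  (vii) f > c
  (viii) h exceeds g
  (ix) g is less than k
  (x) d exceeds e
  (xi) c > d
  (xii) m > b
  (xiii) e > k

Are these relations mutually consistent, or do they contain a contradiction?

The single ordering g < h < k < e < d < c < f < b < m < n satisfies every listed relation, so no contradiction arises.

consistent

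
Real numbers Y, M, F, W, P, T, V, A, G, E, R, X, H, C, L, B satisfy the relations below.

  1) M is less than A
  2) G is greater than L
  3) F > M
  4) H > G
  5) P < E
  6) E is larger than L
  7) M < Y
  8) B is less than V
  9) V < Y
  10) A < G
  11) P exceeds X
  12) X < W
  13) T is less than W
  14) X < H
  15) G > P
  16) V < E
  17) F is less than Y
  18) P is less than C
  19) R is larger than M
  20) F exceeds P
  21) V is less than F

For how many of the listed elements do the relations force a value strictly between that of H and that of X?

2

Chaining upward from X reaches: P, E, G, F, W, C, Y.
Chaining downward from H reaches: M, P, L, A, G.
Strictly between X and H are those in both lists: P, G — 2 elements.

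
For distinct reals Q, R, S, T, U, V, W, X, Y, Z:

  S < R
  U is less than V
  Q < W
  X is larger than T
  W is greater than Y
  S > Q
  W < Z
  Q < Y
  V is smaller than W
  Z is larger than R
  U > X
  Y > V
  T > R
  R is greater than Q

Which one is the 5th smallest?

X

Piecing the relations together gives one ordering: Q < S < R < T < X < U < V < Y < W < Z.
Counting 5 from the smallest end gives X.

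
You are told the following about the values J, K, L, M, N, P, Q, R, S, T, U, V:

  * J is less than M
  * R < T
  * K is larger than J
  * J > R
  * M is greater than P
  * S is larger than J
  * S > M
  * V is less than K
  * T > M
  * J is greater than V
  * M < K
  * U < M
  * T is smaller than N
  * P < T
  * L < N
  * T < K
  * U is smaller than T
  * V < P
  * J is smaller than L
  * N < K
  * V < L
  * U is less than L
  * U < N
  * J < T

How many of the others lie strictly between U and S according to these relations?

1

The relations place U below S. An element lies strictly between them when it is forced above U and also forced below S.
Above U: {L, M, T, N, K}. Below S: {V, R, J, P, M}.
Intersection: {M} — 1.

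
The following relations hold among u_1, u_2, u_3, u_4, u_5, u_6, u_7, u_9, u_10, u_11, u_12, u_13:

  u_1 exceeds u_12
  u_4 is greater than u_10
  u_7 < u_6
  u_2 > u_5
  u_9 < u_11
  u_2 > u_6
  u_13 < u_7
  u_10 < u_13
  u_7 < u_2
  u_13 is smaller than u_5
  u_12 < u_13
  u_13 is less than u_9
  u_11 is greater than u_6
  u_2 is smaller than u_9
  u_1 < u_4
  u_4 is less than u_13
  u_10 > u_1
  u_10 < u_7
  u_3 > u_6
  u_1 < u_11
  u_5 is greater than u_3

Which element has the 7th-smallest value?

u_6

Piecing the relations together gives one ordering: u_12 < u_1 < u_10 < u_4 < u_13 < u_7 < u_6 < u_3 < u_5 < u_2 < u_9 < u_11.
Counting 7 from the smallest end gives u_6.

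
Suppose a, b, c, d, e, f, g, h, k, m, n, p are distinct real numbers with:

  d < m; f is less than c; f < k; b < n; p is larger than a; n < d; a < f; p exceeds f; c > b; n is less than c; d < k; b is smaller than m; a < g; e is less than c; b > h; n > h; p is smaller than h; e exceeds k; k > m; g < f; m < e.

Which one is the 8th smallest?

The consecutive relations fix a unique order: a < g < f < p < h < b < n < d < m < k < e < c.
The 8th smallest is d.

d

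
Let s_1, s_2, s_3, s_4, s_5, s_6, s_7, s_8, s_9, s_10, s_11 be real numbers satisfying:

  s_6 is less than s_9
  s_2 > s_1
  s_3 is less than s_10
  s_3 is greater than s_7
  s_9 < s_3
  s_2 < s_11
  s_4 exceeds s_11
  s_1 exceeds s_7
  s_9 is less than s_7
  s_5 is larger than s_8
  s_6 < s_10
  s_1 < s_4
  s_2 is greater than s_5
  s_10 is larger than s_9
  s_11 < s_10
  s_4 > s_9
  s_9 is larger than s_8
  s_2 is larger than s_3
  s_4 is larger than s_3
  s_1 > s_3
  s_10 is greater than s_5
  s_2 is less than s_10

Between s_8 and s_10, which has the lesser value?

s_8

s_8 < s_9 and s_9 < s_7 give s_8 < s_7.
Then s_7 < s_3 extends the chain to s_3.
Then s_3 < s_1 extends the chain to s_1.
With s_1 < s_2: s_8 < s_9 < s_7 < s_3 < s_1 < s_2.
With s_2 < s_11: s_8 < s_9 < s_7 < s_3 < s_1 < s_2 < s_11.
With s_11 < s_10: s_8 < s_9 < s_7 < s_3 < s_1 < s_2 < s_11 < s_10.
So s_8 < s_10; s_8 is the smaller of the two.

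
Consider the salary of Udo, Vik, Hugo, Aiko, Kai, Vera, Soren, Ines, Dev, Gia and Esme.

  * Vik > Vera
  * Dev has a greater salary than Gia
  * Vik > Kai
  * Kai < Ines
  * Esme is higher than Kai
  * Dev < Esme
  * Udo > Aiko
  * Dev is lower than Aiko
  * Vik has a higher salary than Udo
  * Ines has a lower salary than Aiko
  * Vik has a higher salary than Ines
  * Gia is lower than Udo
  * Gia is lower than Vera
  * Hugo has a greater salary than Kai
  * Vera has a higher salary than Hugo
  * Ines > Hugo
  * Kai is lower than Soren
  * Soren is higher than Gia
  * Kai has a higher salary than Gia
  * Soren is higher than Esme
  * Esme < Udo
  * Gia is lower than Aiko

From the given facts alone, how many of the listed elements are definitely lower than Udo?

Directly below Udo: Gia, Aiko, Esme.
One step further: Dev, Kai, Ines (6 so far).
One step further: Hugo (7 so far).
No other element is forced below Udo by the given relations, so the count is 7.

7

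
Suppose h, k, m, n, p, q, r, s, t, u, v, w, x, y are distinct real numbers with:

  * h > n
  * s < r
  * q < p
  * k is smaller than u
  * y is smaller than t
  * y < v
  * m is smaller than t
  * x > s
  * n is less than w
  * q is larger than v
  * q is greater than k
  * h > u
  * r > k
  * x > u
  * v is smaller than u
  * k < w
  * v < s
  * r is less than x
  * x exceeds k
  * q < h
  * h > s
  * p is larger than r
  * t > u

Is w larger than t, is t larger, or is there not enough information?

undetermined

Following every chain through w: below w we get k, n.
t is not reached, and no chain runs the other way from t to w.
So the given relations leave the order of w and t undetermined.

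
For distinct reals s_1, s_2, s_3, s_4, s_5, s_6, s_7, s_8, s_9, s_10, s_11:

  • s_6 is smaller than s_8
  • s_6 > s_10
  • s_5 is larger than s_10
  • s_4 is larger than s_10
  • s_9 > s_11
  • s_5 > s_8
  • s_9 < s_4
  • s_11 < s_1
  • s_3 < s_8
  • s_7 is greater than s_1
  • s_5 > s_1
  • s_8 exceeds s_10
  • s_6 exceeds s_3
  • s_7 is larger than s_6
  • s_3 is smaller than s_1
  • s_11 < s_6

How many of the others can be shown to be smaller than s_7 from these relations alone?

The elements the relations force below s_7 are s_10, s_11, s_3, s_1, s_6 — no chain reaches any other.
That is 5.

5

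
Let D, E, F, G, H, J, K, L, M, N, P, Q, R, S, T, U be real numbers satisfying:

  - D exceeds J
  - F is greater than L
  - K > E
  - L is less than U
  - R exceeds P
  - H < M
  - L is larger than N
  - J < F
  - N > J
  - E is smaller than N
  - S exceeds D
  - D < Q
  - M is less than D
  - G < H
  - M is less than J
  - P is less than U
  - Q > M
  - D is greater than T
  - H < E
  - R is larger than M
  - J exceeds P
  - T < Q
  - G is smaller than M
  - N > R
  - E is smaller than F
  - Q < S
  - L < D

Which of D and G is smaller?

G < M < R < N < L < D, by transitivity through M, R, N, L.
So G < D; G is the smaller of the two.

G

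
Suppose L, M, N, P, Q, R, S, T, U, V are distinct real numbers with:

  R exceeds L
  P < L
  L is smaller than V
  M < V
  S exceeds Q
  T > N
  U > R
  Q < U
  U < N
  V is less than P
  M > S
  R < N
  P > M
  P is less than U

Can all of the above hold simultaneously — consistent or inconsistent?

inconsistent

Chaining the given relations yields V < P < L, so V < L. But one relation states L < V. These cannot both hold.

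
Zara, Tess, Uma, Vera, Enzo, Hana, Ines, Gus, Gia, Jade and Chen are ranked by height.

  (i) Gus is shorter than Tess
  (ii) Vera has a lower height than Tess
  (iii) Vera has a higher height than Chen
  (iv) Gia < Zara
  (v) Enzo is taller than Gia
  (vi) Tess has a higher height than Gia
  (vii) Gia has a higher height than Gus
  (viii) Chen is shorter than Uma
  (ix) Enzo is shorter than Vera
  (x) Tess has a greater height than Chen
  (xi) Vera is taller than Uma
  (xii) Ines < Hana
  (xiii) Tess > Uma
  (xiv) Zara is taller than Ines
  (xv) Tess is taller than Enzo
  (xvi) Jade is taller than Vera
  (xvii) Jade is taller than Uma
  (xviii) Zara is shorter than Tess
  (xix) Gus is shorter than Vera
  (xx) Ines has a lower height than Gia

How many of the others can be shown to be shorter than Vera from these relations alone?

From Vera the given relations immediately reach Chen, Uma, Gus, Enzo.
From those, Gia — 5 in total.
From those, Ines — 6 in total.
Nothing else is reachable below Vera; 6 in all.

6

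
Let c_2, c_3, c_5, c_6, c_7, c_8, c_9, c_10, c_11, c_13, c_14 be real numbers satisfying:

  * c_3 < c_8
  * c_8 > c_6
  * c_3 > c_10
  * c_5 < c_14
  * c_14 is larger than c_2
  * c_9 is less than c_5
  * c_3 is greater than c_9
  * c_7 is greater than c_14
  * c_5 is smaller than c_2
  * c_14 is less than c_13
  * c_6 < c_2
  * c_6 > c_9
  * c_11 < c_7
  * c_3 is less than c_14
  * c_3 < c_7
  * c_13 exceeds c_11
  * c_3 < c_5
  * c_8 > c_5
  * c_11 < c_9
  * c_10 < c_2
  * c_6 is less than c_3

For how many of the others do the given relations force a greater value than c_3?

6

The elements the relations force above c_3 are c_5, c_2, c_14, c_7, c_13, c_8 — no chain reaches any other.
That is 6.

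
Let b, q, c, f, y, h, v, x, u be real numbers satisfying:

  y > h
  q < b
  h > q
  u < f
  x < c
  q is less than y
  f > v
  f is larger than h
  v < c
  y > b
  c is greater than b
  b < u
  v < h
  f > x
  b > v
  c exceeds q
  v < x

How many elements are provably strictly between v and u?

The relations place v below u. An element lies strictly between them when it is forced above v and also forced below u.
Above v: {b, x, h, f, c, y}. Below u: {q, b}.
Intersection: {b} — 1.

1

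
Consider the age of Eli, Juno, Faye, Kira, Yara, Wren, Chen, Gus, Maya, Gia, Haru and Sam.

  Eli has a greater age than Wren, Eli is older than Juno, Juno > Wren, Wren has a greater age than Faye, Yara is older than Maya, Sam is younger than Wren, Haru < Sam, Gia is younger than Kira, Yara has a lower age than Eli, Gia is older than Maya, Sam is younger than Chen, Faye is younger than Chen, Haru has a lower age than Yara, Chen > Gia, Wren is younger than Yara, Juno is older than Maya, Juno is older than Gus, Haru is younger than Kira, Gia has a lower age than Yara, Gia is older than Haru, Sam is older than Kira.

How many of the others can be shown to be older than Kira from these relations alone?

Directly above Kira: Sam.
One step further: Wren, Chen (3 so far).
One step further: Juno, Yara, Eli (6 so far).
No other element is forced above Kira by the given relations, so the count is 6.

6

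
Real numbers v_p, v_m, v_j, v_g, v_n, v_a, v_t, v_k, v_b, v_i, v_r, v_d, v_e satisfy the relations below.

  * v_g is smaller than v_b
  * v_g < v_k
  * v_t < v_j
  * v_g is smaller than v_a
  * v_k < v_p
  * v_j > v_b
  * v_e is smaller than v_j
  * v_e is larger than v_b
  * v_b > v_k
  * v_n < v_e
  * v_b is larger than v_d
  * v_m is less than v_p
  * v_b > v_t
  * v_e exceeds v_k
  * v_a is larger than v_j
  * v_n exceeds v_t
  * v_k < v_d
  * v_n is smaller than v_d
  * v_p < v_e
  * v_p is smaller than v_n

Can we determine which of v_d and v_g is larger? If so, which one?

Following the relations from v_g: v_g < v_k < v_p < v_n < v_d.
So v_d is larger.

v_d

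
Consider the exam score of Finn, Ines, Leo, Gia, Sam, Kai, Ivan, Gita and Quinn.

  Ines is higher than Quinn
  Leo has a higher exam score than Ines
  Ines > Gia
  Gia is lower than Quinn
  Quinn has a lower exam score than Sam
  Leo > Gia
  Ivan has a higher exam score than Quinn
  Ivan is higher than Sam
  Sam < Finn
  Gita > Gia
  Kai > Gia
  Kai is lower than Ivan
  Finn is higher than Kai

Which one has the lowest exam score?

Chaining upward from Gia: directly above it, Quinn, Gita, Kai, Ines, Leo; then Sam, Finn, Ivan.
That covers every other element, and nothing is given below Gia, so Gia is the lowest exam score.

Gia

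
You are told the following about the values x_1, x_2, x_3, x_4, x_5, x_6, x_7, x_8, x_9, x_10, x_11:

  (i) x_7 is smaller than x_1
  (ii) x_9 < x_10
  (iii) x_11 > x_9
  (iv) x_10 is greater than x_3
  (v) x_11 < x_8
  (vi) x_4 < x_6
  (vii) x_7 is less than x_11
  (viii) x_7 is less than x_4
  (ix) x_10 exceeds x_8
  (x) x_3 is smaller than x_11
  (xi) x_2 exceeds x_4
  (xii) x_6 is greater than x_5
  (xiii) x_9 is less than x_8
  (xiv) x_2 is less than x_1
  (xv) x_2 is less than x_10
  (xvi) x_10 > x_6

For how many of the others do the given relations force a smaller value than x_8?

Directly below x_8: x_9, x_11.
One step further: x_7, x_3 (4 so far).
Nothing else is reachable below x_8; 4 in all.

4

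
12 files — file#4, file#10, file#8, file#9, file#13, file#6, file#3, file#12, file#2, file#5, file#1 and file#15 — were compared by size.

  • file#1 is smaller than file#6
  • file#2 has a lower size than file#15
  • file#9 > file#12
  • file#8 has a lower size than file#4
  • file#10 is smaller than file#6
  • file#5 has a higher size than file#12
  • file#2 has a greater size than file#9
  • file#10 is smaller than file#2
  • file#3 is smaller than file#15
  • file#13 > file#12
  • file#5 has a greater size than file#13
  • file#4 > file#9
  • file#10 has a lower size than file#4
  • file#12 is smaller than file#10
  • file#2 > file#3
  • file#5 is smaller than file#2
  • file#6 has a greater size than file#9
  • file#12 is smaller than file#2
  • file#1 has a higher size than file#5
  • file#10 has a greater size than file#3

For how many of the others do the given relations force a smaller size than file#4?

5

The elements the relations force below file#4 are file#12, file#3, file#9, file#8, file#10 — no chain reaches any other.
That is 5.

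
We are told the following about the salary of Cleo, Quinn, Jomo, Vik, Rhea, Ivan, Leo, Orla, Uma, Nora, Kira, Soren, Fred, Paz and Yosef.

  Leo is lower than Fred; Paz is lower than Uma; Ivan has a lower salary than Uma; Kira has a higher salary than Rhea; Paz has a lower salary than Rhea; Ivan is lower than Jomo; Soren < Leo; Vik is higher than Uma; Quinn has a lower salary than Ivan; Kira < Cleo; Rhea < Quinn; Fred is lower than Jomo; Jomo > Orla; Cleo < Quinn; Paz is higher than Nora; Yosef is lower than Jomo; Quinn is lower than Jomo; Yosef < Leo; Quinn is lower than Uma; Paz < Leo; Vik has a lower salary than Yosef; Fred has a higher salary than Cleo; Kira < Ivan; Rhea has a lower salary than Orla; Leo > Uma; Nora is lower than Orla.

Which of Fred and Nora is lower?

Nora

Following the relations from Nora: Nora < Paz < Rhea < Kira < Cleo < Quinn < Ivan < Uma < Vik < Yosef < Leo < Fred.
So Nora < Fred; Nora is the lower of the two.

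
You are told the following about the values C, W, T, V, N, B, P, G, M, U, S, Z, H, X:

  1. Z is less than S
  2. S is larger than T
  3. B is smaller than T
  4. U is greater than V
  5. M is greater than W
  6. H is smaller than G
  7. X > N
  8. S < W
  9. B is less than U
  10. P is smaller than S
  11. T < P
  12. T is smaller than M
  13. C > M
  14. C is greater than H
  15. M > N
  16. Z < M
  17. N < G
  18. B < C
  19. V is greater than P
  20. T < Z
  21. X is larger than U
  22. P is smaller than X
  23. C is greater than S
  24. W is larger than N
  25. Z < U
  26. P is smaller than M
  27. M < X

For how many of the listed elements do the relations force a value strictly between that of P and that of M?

2

Chaining upward from P reaches: V, S, W, U, C, X.
Chaining downward from M reaches: B, T, Z, N, S, W.
Strictly between P and M are those in both lists: S, W — 2 elements.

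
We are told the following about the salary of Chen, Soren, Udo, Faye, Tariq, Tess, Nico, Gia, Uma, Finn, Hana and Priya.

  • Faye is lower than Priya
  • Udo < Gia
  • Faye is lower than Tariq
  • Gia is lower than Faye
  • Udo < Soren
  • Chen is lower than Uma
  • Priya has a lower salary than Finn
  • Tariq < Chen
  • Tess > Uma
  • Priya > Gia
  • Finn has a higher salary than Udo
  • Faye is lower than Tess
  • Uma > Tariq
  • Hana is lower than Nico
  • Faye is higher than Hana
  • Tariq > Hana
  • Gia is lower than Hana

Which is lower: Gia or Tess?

Gia < Hana < Faye < Tariq < Chen < Uma < Tess, by transitivity through Hana, Faye, Tariq, Chen, Uma.
So Gia < Tess; Gia is the lower of the two.

Gia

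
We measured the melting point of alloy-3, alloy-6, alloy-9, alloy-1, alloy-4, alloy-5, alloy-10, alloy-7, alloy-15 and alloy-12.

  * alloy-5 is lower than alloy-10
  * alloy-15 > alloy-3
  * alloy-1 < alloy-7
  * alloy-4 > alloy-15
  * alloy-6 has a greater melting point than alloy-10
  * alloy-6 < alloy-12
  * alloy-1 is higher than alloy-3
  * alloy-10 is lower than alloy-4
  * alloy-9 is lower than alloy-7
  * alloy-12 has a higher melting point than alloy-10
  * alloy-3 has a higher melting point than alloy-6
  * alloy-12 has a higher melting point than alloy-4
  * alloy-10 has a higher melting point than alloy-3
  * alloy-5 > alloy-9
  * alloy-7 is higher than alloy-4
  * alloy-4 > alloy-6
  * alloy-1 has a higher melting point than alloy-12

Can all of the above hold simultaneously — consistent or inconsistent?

Chaining the given relations yields alloy-10 < alloy-6 < alloy-3, so alloy-10 < alloy-3. But one relation states alloy-3 < alloy-10. These cannot both hold.

inconsistent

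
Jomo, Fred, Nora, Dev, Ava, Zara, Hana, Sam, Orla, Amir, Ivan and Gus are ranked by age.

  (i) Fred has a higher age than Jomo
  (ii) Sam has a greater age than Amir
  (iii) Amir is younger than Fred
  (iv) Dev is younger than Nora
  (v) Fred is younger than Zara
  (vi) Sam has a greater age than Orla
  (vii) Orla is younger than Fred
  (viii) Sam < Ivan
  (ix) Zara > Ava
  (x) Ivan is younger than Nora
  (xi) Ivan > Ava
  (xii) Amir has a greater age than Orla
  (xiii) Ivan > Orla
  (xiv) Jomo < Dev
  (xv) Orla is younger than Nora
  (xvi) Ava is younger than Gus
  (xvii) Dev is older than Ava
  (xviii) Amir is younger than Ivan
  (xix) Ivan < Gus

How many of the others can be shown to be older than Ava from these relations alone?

5

The elements the relations force above Ava are Dev, Zara, Ivan, Gus, Nora — no chain reaches any other.
That is 5.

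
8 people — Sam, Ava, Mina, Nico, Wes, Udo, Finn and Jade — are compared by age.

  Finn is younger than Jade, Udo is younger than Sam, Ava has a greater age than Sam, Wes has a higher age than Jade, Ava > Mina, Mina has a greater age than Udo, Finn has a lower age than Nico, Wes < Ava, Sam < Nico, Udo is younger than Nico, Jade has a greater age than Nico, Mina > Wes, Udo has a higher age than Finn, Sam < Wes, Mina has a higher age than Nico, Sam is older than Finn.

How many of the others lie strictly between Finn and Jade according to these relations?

The relations place Finn below Jade. An element lies strictly between them when it is forced above Finn and also forced below Jade.
Above Finn: {Udo, Sam, Nico, Wes, Mina, Ava}. Below Jade: {Udo, Sam, Nico}.
Intersection: {Udo, Sam, Nico} — 3.

3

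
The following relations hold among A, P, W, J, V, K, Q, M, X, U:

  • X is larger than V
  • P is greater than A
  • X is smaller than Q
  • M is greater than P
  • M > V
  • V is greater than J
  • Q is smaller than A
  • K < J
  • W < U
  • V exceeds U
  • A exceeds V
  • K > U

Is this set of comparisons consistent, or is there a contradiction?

Every relation is compatible with W < U < K < J < V < X < Q < A < P < M; the set is consistent.

consistent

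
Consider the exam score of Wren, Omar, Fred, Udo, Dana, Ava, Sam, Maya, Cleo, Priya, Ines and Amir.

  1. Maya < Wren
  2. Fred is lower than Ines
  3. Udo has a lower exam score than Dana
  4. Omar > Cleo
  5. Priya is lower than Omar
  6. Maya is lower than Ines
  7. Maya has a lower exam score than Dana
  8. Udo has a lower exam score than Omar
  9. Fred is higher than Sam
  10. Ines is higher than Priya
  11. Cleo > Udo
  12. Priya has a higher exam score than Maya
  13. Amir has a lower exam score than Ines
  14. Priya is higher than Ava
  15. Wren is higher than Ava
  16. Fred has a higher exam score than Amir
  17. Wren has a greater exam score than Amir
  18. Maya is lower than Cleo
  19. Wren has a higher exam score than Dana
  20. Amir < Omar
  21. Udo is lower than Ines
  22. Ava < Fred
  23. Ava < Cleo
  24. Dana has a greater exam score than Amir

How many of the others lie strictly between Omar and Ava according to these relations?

The relations place Ava below Omar. An element lies strictly between them when it is forced above Ava and also forced below Omar.
Above Ava: {Priya, Fred, Cleo, Ines, Wren}. Below Omar: {Maya, Priya, Amir, Udo, Cleo}.
Intersection: {Priya, Cleo} — 2.

2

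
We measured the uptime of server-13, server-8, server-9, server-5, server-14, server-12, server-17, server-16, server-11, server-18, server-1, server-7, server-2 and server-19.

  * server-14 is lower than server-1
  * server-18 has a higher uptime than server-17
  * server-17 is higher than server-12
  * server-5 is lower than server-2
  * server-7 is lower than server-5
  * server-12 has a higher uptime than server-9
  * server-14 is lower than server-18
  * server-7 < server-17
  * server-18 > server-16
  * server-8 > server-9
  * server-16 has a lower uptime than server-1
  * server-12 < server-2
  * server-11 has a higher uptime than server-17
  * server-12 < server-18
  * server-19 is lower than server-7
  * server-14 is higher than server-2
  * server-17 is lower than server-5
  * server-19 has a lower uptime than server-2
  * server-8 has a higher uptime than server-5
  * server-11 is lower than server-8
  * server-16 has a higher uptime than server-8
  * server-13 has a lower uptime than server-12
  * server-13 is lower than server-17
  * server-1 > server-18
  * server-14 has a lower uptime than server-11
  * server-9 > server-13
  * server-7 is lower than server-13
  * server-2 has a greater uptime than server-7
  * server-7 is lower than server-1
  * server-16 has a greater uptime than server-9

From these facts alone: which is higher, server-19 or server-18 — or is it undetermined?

server-19 < server-7 and server-7 < server-13 give server-19 < server-13.
Then server-13 < server-9 extends the chain to server-9.
Then server-9 < server-12 extends the chain to server-12.
With server-12 < server-17: server-19 < server-7 < server-13 < server-9 < server-12 < server-17.
With server-17 < server-5: server-19 < server-7 < server-13 < server-9 < server-12 < server-17 < server-5.
Then server-5 < server-2 extends the chain to server-2.
Then server-2 < server-14 extends the chain to server-14.
Then server-14 < server-11 extends the chain to server-11.
Then server-11 < server-8 extends the chain to server-8.
Then server-8 < server-16 extends the chain to server-16.
With server-16 < server-18: server-19 < server-7 < server-13 < server-9 < server-12 < server-17 < server-5 < server-2 < server-14 < server-11 < server-8 < server-16 < server-18.
So server-18 is higher.

server-18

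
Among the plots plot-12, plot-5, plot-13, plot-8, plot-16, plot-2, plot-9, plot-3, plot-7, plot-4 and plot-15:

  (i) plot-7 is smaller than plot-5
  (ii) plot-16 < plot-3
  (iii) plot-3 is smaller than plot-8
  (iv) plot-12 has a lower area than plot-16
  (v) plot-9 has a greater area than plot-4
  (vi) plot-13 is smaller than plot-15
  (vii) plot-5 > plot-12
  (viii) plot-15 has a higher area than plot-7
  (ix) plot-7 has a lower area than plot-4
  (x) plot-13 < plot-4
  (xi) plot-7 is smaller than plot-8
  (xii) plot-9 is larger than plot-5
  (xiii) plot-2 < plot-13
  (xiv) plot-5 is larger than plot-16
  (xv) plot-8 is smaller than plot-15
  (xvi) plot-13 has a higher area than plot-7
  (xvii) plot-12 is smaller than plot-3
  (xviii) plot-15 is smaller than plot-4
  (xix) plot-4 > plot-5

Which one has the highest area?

plot-9

plot-12 is not greatest since plot-12 < plot-3; plot-16 is not greatest since plot-16 < plot-3; plot-3 is not greatest since plot-3 < plot-8; plot-7 is not greatest since plot-7 < plot-15; plot-2 is not greatest since plot-2 < plot-13; plot-8 is not greatest since plot-8 < plot-15; plot-13 is not greatest since plot-13 < plot-15; plot-15 is not greatest since plot-15 < plot-4; plot-5 is not greatest since plot-5 < plot-4; plot-4 is not greatest since plot-4 < plot-9.
Only plot-9 has nothing above it, so plot-9 is the highest area.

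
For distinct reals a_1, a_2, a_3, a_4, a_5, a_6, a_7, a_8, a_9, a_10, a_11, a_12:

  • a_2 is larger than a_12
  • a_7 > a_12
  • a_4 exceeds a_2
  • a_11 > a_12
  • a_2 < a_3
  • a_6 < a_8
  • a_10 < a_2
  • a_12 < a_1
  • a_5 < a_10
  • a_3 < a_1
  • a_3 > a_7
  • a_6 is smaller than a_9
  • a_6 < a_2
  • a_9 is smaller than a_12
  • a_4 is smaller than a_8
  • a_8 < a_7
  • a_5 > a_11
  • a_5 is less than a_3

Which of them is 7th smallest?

a_2

The consecutive relations fix a unique order: a_6 < a_9 < a_12 < a_11 < a_5 < a_10 < a_2 < a_4 < a_8 < a_7 < a_3 < a_1.
The 7th smallest is a_2.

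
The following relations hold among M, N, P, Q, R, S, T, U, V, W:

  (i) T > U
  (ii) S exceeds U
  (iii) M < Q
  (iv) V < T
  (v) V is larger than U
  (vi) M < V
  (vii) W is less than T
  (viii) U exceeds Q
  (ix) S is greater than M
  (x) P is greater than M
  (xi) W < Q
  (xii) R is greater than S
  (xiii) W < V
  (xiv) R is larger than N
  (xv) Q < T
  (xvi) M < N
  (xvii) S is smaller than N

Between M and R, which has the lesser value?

Chaining the given relations: M < Q < U < S < N < R.
So M < R; M is the smaller of the two.

M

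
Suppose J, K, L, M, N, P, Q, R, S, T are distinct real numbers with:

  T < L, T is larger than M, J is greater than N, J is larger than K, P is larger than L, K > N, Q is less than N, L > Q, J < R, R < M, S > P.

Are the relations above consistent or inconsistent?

Every relation is compatible with Q < N < K < J < R < M < T < L < P < S; the set is consistent.

consistent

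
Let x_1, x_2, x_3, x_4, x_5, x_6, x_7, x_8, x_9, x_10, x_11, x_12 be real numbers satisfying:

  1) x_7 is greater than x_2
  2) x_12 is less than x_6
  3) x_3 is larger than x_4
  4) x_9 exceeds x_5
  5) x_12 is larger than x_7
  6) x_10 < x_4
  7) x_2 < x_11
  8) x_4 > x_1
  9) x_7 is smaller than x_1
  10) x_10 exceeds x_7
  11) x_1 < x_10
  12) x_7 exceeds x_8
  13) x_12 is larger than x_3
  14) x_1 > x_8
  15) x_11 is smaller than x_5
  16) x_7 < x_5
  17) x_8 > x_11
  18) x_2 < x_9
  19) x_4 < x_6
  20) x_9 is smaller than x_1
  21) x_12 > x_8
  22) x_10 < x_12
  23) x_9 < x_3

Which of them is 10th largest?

Chaining the given pairs: x_2 < x_11 < x_8 < x_7 < x_5 < x_9 < x_1 < x_10 < x_4 < x_3 < x_12 < x_6.
Counting 10 from the largest end gives x_8.

x_8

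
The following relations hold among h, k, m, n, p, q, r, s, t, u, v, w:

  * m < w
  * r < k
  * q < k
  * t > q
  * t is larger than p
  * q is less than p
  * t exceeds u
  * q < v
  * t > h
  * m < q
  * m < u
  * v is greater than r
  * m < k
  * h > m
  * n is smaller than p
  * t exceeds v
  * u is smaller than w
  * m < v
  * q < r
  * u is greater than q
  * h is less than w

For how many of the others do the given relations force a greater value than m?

Directly above m: q, u, v, h, w, k.
One step further: r, p, t (9 so far).
Nothing else is reachable above m; 9 in all.

9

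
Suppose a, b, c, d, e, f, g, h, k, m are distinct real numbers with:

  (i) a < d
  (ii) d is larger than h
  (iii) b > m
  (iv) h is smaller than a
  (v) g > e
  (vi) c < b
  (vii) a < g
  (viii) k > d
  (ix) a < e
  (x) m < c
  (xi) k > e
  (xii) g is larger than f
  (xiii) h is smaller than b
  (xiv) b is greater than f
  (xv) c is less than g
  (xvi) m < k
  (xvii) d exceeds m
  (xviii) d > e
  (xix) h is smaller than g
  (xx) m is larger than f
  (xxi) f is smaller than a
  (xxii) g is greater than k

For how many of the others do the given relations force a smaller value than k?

6

The elements the relations force below k are f, m, h, a, e, d — no chain reaches any other.
That is 6.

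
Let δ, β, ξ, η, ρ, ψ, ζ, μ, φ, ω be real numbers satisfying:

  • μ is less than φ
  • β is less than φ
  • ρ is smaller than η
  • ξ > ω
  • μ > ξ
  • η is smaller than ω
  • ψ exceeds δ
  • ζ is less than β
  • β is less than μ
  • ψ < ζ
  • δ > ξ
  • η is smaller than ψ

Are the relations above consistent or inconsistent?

Every relation is compatible with ρ < η < ω < ξ < δ < ψ < ζ < β < μ < φ; the set is consistent.

consistent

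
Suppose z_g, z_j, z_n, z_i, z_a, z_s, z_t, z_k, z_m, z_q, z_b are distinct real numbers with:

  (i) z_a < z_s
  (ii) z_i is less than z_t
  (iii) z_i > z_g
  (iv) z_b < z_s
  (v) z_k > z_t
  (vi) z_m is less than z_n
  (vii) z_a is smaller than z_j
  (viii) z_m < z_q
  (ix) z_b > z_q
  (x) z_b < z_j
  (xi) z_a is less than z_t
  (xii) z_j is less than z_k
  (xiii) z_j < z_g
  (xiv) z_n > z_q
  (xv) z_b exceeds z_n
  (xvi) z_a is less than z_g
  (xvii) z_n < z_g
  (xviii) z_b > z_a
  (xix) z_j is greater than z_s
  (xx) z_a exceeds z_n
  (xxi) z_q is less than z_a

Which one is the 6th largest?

Piecing the relations together gives one ordering: z_m < z_q < z_n < z_a < z_b < z_s < z_j < z_g < z_i < z_t < z_k.
Counting 6 from the largest end gives z_s.

z_s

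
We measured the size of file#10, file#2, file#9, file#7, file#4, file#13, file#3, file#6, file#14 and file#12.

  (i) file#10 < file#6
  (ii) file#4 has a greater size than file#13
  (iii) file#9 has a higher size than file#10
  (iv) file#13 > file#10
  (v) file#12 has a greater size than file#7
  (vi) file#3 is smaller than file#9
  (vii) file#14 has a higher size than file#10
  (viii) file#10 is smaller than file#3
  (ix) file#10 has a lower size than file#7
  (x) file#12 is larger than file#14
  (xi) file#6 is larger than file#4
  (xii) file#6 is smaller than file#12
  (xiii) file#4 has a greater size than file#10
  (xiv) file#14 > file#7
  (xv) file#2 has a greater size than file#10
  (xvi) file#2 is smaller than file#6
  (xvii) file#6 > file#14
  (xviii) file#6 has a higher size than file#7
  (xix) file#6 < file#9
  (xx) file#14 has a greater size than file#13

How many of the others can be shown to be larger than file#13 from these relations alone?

5

The elements the relations force above file#13 are file#4, file#14, file#6, file#12, file#9 — no chain reaches any other.
That is 5.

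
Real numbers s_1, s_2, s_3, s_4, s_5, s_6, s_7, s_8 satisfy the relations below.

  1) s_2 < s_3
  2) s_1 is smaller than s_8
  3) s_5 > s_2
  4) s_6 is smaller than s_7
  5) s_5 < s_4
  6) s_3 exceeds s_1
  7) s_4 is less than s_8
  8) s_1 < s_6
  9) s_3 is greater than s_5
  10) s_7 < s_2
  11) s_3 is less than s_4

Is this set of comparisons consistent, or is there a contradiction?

Every relation is compatible with s_1 < s_6 < s_7 < s_2 < s_5 < s_3 < s_4 < s_8; the set is consistent.

consistent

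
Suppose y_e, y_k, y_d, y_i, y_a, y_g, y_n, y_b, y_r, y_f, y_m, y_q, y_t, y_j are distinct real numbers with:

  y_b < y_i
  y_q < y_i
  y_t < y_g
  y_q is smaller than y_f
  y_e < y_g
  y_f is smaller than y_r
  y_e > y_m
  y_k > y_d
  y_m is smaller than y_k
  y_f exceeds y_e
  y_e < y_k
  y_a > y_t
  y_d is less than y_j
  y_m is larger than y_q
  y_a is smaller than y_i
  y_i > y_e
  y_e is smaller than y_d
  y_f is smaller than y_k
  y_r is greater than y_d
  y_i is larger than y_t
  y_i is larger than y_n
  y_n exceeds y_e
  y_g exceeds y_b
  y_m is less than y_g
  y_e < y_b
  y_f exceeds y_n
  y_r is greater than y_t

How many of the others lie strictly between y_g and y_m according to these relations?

The relations place y_m below y_g. An element lies strictly between them when it is forced above y_m and also forced below y_g.
Above y_m: {y_e, y_n, y_b, y_f, y_d, y_r, y_i, y_k, y_j}. Below y_g: {y_q, y_e, y_t, y_b}.
Intersection: {y_e, y_b} — 2.

2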